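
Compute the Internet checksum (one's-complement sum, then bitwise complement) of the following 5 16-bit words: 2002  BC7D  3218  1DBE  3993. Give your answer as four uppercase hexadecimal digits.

9A16

One's-complement addition (fold any carry out of bit 15 back into bit 0):
  0x2002 + 0xBC7D = 0x0DC7F
  0xDC7F + 0x3218 = 0x10E97 → wrap carry → 0x0E98
  0x0E98 + 0x1DBE = 0x02C56
  0x2C56 + 0x3993 = 0x065E9
One's-complement sum = 0x65E9.
Checksum = ~0x65E9 & 0xFFFF = 0x9A16.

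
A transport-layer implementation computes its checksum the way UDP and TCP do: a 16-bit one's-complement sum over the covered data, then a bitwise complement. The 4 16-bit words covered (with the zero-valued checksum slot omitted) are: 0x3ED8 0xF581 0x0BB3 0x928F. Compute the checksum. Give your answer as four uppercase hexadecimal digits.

2D63

One's-complement addition (fold any carry out of bit 15 back into bit 0):
  0x3ED8 + 0xF581 = 0x13459 → wrap carry → 0x345A
  0x345A + 0x0BB3 = 0x0400D
  0x400D + 0x928F = 0x0D29C
One's-complement sum = 0xD29C.
Checksum = ~0xD29C & 0xFFFF = 0x2D63.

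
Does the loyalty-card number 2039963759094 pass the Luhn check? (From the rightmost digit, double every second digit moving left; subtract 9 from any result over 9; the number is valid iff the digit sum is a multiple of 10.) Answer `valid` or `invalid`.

invalid

From the right, keep odd positions and double even positions (subtract 9 from any doubled value over 9):
  doubled (positions 2,4,...): 9 9 5 3 9 0 → sum 35
  kept (positions 1,3,...): 4 0 5 3 9 3 2 → sum 26
Total = 61.
61 mod 10 = 1, so the number is invalid.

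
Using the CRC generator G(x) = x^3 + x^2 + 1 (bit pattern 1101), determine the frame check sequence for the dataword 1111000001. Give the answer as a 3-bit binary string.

Append 3 zeros: 1111000001000. Divide by 1101 (XOR where the leading bit is 1):
  pos 0: 1111 XOR 1101 = 0010
  pos 2: 1000 XOR 1101 = 0101
  pos 3: 1010 XOR 1101 = 0111
  pos 4: 1110 XOR 1101 = 0011
  pos 6: 1101 XOR 1101 = 0000
Remainder (last 3 bits) = 000. This is the CRC / FCS.

000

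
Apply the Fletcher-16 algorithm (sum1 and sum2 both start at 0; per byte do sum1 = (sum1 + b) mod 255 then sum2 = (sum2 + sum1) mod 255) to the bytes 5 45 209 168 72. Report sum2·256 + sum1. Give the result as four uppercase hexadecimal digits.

DCF4

Running sums (mod 255):
  after byte 0 (5): sum1=5, sum2=5
  after byte 1 (45): sum1=50, sum2=55
  after byte 2 (209): sum1=4, sum2=59
  after byte 3 (168): sum1=172, sum2=231
  after byte 4 (72): sum1=244, sum2=220
Checksum = sum2·256 + sum1 = 220·256 + 244 = 56564 = 0xDCF4.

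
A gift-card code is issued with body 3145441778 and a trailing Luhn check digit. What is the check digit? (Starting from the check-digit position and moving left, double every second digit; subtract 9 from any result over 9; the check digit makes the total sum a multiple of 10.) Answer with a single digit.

Partial digits right→left: 8 7 7 1 4 4 5 4 1 3
Double every second digit counting from the check-digit position (so the 1st, 3rd, 5th, ... of the partial from the right).
  doubled (with −9 where >9): 7 5 8 1 2 → sum 23
  kept as-is: 7 1 4 4 3 → sum 19
Total = 23 + 19 = 42.
Check digit = (10 − (42 mod 10)) mod 10 = 8.

8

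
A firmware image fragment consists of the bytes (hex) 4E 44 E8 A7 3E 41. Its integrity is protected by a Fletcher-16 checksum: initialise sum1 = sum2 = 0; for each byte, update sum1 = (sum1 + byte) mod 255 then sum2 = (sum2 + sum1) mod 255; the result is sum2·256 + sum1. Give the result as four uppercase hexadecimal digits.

Running sums (mod 255):
  after byte 0 (4E): sum1=78, sum2=78
  after byte 1 (44): sum1=146, sum2=224
  after byte 2 (E8): sum1=123, sum2=92
  after byte 3 (A7): sum1=35, sum2=127
  after byte 4 (3E): sum1=97, sum2=224
  after byte 5 (41): sum1=162, sum2=131
Checksum = sum2·256 + sum1 = 131·256 + 162 = 33698 = 0x83A2.

83A2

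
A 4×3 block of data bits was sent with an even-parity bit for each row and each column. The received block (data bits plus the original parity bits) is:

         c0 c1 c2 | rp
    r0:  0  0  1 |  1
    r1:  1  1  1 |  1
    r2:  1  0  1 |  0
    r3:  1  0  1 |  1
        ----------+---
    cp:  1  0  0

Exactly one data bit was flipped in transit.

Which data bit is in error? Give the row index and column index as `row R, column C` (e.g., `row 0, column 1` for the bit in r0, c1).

row 3, column 1

Recompute each row's even parity and compare to rp:
  r0: data parity 1, sent rp 1 → ok
  r1: data parity 1, sent rp 1 → ok
  r2: data parity 0, sent rp 0 → ok
  r3: data parity 0, sent rp 1 → mismatch
Recompute each column's even parity and compare to cp:
  c0: data parity 1, sent cp 1 → ok
  c1: data parity 1, sent cp 0 → mismatch
  c2: data parity 0, sent cp 0 → ok
Exactly one row (r3) and one column (c1) fail → the flipped bit is at their intersection.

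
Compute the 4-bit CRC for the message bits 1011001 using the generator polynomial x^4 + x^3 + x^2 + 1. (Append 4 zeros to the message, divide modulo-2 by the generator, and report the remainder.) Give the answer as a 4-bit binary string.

0110

Append 4 zeros: 10110010000. Divide by 11101 (XOR where the leading bit is 1):
  pos 0: 10110 XOR 11101 = 01011
  pos 1: 10110 XOR 11101 = 01011
  pos 2: 10111 XOR 11101 = 01010
  pos 3: 10100 XOR 11101 = 01001
  pos 4: 10010 XOR 11101 = 01111
  pos 5: 11110 XOR 11101 = 00011
Remainder (last 4 bits) = 0110. This is the CRC / FCS.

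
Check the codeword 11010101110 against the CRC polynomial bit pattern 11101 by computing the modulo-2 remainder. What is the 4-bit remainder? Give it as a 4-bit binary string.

0100

Modulo-2 division of 11010101110 by 11101:
  pos 0: 11010 XOR 11101 = 00111
  pos 2: 11110 XOR 11101 = 00011
  pos 5: 11111 XOR 11101 = 00010
Remainder = 0100 (nonzero — an error is detected).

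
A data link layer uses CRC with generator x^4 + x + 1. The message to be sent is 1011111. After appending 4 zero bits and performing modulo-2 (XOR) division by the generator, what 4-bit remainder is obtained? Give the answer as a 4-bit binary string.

0000

Append 4 zeros: 10111110000. Divide by 10011 (XOR where the leading bit is 1):
  pos 0: 10111 XOR 10011 = 00100
  pos 2: 10011 XOR 10011 = 00000
Remainder (last 4 bits) = 0000. This is the CRC / FCS.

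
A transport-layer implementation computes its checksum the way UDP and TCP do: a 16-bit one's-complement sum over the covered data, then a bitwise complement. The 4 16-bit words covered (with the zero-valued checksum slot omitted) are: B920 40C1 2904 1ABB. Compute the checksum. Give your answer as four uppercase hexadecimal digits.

C25E

One's-complement addition (fold any carry out of bit 15 back into bit 0):
  0xB920 + 0x40C1 = 0x0F9E1
  0xF9E1 + 0x2904 = 0x122E5 → wrap carry → 0x22E6
  0x22E6 + 0x1ABB = 0x03DA1
One's-complement sum = 0x3DA1.
Checksum = ~0x3DA1 & 0xFFFF = 0xC25E.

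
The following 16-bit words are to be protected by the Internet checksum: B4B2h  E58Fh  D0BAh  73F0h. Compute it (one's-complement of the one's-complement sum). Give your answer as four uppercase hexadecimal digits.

2112

One's-complement addition (fold any carry out of bit 15 back into bit 0):
  0xB4B2 + 0xE58F = 0x19A41 → wrap carry → 0x9A42
  0x9A42 + 0xD0BA = 0x16AFC → wrap carry → 0x6AFD
  0x6AFD + 0x73F0 = 0x0DEED
One's-complement sum = 0xDEED.
Checksum = ~0xDEED & 0xFFFF = 0x2112.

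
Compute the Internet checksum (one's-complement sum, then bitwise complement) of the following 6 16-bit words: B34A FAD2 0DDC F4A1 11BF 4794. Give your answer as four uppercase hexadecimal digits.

F610

One's-complement addition (fold any carry out of bit 15 back into bit 0):
  0xB34A + 0xFAD2 = 0x1AE1C → wrap carry → 0xAE1D
  0xAE1D + 0x0DDC = 0x0BBF9
  0xBBF9 + 0xF4A1 = 0x1B09A → wrap carry → 0xB09B
  0xB09B + 0x11BF = 0x0C25A
  0xC25A + 0x4794 = 0x109EE → wrap carry → 0x09EF
One's-complement sum = 0x09EF.
Checksum = ~0x09EF & 0xFFFF = 0xF610.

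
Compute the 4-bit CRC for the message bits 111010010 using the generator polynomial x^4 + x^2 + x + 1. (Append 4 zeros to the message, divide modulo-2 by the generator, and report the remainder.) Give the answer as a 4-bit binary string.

1101

Append 4 zeros: 1110100100000. Divide by 10111 (XOR where the leading bit is 1):
  pos 0: 11101 XOR 10111 = 01010
  pos 1: 10100 XOR 10111 = 00011
  pos 4: 11010 XOR 10111 = 01101
  pos 5: 11010 XOR 10111 = 01101
  pos 6: 11010 XOR 10111 = 01101
  pos 7: 11010 XOR 10111 = 01101
  pos 8: 11010 XOR 10111 = 01101
Remainder (last 4 bits) = 1101. This is the CRC / FCS.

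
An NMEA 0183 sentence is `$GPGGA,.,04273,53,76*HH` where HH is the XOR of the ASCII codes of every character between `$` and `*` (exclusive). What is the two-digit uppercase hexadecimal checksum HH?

4D

XOR the ASCII codes of the payload characters:
  'G' = 0x47 → acc = 0x47
  'P' = 0x50 → acc = 0x17
  'G' = 0x47 → acc = 0x50
  'G' = 0x47 → acc = 0x17
  'A' = 0x41 → acc = 0x56
  ',' = 0x2C → acc = 0x7A
  '.' = 0x2E → acc = 0x54
  ',' = 0x2C → acc = 0x78
  '0' = 0x30 → acc = 0x48
  '4' = 0x34 → acc = 0x7C
  '2' = 0x32 → acc = 0x4E
  '7' = 0x37 → acc = 0x79
  '3' = 0x33 → acc = 0x4A
  ',' = 0x2C → acc = 0x66
  '5' = 0x35 → acc = 0x53
  '3' = 0x33 → acc = 0x60
  ',' = 0x2C → acc = 0x4C
  '7' = 0x37 → acc = 0x7B
  '6' = 0x36 → acc = 0x4D
Checksum = 0x4D.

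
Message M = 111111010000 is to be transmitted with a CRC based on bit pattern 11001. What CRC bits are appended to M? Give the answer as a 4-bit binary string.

Append 4 zeros: 1111110100000000. Divide by 11001 (XOR where the leading bit is 1):
  pos 0: 11111 XOR 11001 = 00110
  pos 2: 11010 XOR 11001 = 00011
  pos 5: 11100 XOR 11001 = 00101
  pos 7: 10100 XOR 11001 = 01101
  pos 8: 11010 XOR 11001 = 00011
  pos 11: 11000 XOR 11001 = 00001
Remainder (last 4 bits) = 0001. This is the CRC / FCS.

0001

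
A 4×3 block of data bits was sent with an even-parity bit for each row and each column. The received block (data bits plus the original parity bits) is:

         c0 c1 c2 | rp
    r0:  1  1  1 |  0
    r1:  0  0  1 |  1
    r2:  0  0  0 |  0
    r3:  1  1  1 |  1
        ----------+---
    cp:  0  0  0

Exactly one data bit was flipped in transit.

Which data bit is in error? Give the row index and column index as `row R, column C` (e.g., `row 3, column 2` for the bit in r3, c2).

row 0, column 2

Recompute each row's even parity and compare to rp:
  r0: data parity 1, sent rp 0 → mismatch
  r1: data parity 1, sent rp 1 → ok
  r2: data parity 0, sent rp 0 → ok
  r3: data parity 1, sent rp 1 → ok
Recompute each column's even parity and compare to cp:
  c0: data parity 0, sent cp 0 → ok
  c1: data parity 0, sent cp 0 → ok
  c2: data parity 1, sent cp 0 → mismatch
Exactly one row (r0) and one column (c2) fail → the flipped bit is at their intersection.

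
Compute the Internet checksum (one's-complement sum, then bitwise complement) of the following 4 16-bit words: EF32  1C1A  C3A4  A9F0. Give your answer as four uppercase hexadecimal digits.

One's-complement addition (fold any carry out of bit 15 back into bit 0):
  0xEF32 + 0x1C1A = 0x10B4C → wrap carry → 0x0B4D
  0x0B4D + 0xC3A4 = 0x0CEF1
  0xCEF1 + 0xA9F0 = 0x178E1 → wrap carry → 0x78E2
One's-complement sum = 0x78E2.
Checksum = ~0x78E2 & 0xFFFF = 0x871D.

871D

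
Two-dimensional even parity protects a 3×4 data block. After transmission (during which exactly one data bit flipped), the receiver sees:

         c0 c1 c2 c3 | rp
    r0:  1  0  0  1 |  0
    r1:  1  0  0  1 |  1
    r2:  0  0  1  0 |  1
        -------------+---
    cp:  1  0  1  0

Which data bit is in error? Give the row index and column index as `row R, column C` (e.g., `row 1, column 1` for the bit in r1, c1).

Recompute each row's even parity and compare to rp:
  r0: data parity 0, sent rp 0 → ok
  r1: data parity 0, sent rp 1 → mismatch
  r2: data parity 1, sent rp 1 → ok
Recompute each column's even parity and compare to cp:
  c0: data parity 0, sent cp 1 → mismatch
  c1: data parity 0, sent cp 0 → ok
  c2: data parity 1, sent cp 1 → ok
  c3: data parity 0, sent cp 0 → ok
Exactly one row (r1) and one column (c0) fail → the flipped bit is at their intersection.

row 1, column 0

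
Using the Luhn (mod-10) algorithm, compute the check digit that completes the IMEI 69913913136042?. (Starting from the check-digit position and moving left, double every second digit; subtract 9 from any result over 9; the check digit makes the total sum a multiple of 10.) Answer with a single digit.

4

Partial digits right→left: 2 4 0 6 3 1 3 1 9 3 1 9 9 6
Double every second digit counting from the check-digit position (so the 1st, 3rd, 5th, ... of the partial from the right).
  doubled (with −9 where >9): 4 0 6 6 9 2 9 → sum 36
  kept as-is: 4 6 1 1 3 9 6 → sum 30
Total = 36 + 30 = 66.
Check digit = (10 − (66 mod 10)) mod 10 = 4.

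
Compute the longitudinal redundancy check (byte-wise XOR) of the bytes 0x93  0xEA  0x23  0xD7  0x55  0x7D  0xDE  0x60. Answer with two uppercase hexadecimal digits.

XOR the bytes together:
  start with 0x93
  0x93 ⊕ 0xEA = 0x79
  0x79 ⊕ 0x23 = 0x5A
  0x5A ⊕ 0xD7 = 0x8D
  0x8D ⊕ 0x55 = 0xD8
  0xD8 ⊕ 0x7D = 0xA5
  0xA5 ⊕ 0xDE = 0x7B
  0x7B ⊕ 0x60 = 0x1B

1B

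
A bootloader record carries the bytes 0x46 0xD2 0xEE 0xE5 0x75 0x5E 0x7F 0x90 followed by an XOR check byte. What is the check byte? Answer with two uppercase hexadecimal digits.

XOR the bytes together:
  start with 0x46
  0x46 ⊕ 0xD2 = 0x94
  0x94 ⊕ 0xEE = 0x7A
  0x7A ⊕ 0xE5 = 0x9F
  0x9F ⊕ 0x75 = 0xEA
  0xEA ⊕ 0x5E = 0xB4
  0xB4 ⊕ 0x7F = 0xCB
  0xCB ⊕ 0x90 = 0x5B

5B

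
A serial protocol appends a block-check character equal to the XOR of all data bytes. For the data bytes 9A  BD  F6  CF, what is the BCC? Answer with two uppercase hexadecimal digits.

XOR the bytes together:
  start with 0x9A
  0x9A ⊕ 0xBD = 0x27
  0x27 ⊕ 0xF6 = 0xD1
  0xD1 ⊕ 0xCF = 0x1E

1E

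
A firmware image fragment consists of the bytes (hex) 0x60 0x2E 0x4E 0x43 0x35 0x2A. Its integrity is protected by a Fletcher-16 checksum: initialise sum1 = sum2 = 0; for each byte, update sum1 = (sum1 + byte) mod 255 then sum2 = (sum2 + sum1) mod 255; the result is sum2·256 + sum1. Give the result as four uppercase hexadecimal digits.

Running sums (mod 255):
  after byte 0 (0x60): sum1=96, sum2=96
  after byte 1 (0x2E): sum1=142, sum2=238
  after byte 2 (0x4E): sum1=220, sum2=203
  after byte 3 (0x43): sum1=32, sum2=235
  after byte 4 (0x35): sum1=85, sum2=65
  after byte 5 (0x2A): sum1=127, sum2=192
Checksum = sum2·256 + sum1 = 192·256 + 127 = 49279 = 0xC07F.

C07F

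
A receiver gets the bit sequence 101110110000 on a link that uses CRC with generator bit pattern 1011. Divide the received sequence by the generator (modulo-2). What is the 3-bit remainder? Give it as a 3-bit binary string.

000

Modulo-2 division of 101110110000 by 1011:
  pos 0: 1011 XOR 1011 = 0000
  pos 4: 1011 XOR 1011 = 0000
Remainder = 000 (zero — the frame passes the CRC check).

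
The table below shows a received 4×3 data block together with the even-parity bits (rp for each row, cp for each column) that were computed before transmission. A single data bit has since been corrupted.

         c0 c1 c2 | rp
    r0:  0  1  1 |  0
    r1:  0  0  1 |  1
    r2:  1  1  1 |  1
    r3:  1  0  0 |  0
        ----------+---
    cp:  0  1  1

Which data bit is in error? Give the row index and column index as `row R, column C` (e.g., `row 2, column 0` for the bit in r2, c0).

Recompute each row's even parity and compare to rp:
  r0: data parity 0, sent rp 0 → ok
  r1: data parity 1, sent rp 1 → ok
  r2: data parity 1, sent rp 1 → ok
  r3: data parity 1, sent rp 0 → mismatch
Recompute each column's even parity and compare to cp:
  c0: data parity 0, sent cp 0 → ok
  c1: data parity 0, sent cp 1 → mismatch
  c2: data parity 1, sent cp 1 → ok
Exactly one row (r3) and one column (c1) fail → the flipped bit is at their intersection.

row 3, column 1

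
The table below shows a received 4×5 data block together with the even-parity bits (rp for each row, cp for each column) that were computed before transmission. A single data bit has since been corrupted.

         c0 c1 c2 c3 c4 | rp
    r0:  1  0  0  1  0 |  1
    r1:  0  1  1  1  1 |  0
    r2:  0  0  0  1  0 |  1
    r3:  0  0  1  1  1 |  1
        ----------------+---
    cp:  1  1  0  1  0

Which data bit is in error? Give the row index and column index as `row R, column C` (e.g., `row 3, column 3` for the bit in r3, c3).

row 0, column 3

Recompute each row's even parity and compare to rp:
  r0: data parity 0, sent rp 1 → mismatch
  r1: data parity 0, sent rp 0 → ok
  r2: data parity 1, sent rp 1 → ok
  r3: data parity 1, sent rp 1 → ok
Recompute each column's even parity and compare to cp:
  c0: data parity 1, sent cp 1 → ok
  c1: data parity 1, sent cp 1 → ok
  c2: data parity 0, sent cp 0 → ok
  c3: data parity 0, sent cp 1 → mismatch
  c4: data parity 0, sent cp 0 → ok
Exactly one row (r0) and one column (c3) fail → the flipped bit is at their intersection.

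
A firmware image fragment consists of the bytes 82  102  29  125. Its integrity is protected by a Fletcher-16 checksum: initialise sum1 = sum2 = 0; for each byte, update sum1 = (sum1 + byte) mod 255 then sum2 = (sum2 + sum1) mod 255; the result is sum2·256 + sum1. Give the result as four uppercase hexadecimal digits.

3453

Running sums (mod 255):
  after byte 0 (82): sum1=82, sum2=82
  after byte 1 (102): sum1=184, sum2=11
  after byte 2 (29): sum1=213, sum2=224
  after byte 3 (125): sum1=83, sum2=52
Checksum = sum2·256 + sum1 = 52·256 + 83 = 13395 = 0x3453.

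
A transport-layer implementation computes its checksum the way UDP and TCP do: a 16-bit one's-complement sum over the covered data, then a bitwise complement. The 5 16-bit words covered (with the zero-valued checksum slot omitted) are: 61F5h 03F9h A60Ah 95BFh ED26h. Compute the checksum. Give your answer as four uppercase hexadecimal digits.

One's-complement addition (fold any carry out of bit 15 back into bit 0):
  0x61F5 + 0x03F9 = 0x065EE
  0x65EE + 0xA60A = 0x10BF8 → wrap carry → 0x0BF9
  0x0BF9 + 0x95BF = 0x0A1B8
  0xA1B8 + 0xED26 = 0x18EDE → wrap carry → 0x8EDF
One's-complement sum = 0x8EDF.
Checksum = ~0x8EDF & 0xFFFF = 0x7120.

7120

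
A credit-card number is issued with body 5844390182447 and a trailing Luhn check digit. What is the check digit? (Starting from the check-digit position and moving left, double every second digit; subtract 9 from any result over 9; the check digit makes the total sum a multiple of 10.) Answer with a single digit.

7

Partial digits right→left: 7 4 4 2 8 1 0 9 3 4 4 8 5
Double every second digit counting from the check-digit position (so the 1st, 3rd, 5th, ... of the partial from the right).
  doubled (with −9 where >9): 5 8 7 0 6 8 1 → sum 35
  kept as-is: 4 2 1 9 4 8 → sum 28
Total = 35 + 28 = 63.
Check digit = (10 − (63 mod 10)) mod 10 = 7.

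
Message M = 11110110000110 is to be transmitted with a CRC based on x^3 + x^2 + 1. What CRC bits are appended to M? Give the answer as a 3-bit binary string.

Append 3 zeros: 11110110000110000. Divide by 1101 (XOR where the leading bit is 1):
  pos 0: 1111 XOR 1101 = 0010
  pos 2: 1001 XOR 1101 = 0100
  pos 3: 1001 XOR 1101 = 0100
  pos 4: 1000 XOR 1101 = 0101
  pos 5: 1010 XOR 1101 = 0111
  pos 6: 1110 XOR 1101 = 0011
  pos 8: 1101 XOR 1101 = 0000
  pos 12: 1000 XOR 1101 = 0101
  pos 13: 1010 XOR 1101 = 0111
Remainder (last 3 bits) = 111. This is the CRC / FCS.

111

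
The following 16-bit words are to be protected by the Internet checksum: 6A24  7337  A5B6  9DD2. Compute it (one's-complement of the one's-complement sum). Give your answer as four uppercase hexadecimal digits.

DF1A

One's-complement addition (fold any carry out of bit 15 back into bit 0):
  0x6A24 + 0x7337 = 0x0DD5B
  0xDD5B + 0xA5B6 = 0x18311 → wrap carry → 0x8312
  0x8312 + 0x9DD2 = 0x120E4 → wrap carry → 0x20E5
One's-complement sum = 0x20E5.
Checksum = ~0x20E5 & 0xFFFF = 0xDF1A.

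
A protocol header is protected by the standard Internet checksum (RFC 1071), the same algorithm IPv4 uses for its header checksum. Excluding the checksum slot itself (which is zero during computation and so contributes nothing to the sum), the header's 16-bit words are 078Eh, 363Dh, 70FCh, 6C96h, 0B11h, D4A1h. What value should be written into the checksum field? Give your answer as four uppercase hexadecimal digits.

One's-complement addition (fold any carry out of bit 15 back into bit 0):
  0x078E + 0x363D = 0x03DCB
  0x3DCB + 0x70FC = 0x0AEC7
  0xAEC7 + 0x6C96 = 0x11B5D → wrap carry → 0x1B5E
  0x1B5E + 0x0B11 = 0x0266F
  0x266F + 0xD4A1 = 0x0FB10
One's-complement sum = 0xFB10.
Checksum = ~0xFB10 & 0xFFFF = 0x04EF.

04EF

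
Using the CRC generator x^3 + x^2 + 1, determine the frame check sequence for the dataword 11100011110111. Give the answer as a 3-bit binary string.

Append 3 zeros: 11100011110111000. Divide by 1101 (XOR where the leading bit is 1):
  pos 0: 1110 XOR 1101 = 0011
  pos 2: 1100 XOR 1101 = 0001
  pos 5: 1111 XOR 1101 = 0010
  pos 7: 1010 XOR 1101 = 0111
  pos 8: 1111 XOR 1101 = 0010
  pos 10: 1011 XOR 1101 = 0110
  pos 11: 1100 XOR 1101 = 0001
Remainder (last 3 bits) = 100. This is the CRC / FCS.

100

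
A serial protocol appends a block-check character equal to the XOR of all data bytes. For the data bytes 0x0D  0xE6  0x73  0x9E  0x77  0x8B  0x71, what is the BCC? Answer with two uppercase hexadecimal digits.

XOR the bytes together:
  start with 0x0D
  0x0D ⊕ 0xE6 = 0xEB
  0xEB ⊕ 0x73 = 0x98
  0x98 ⊕ 0x9E = 0x06
  0x06 ⊕ 0x77 = 0x71
  0x71 ⊕ 0x8B = 0xFA
  0xFA ⊕ 0x71 = 0x8B

8B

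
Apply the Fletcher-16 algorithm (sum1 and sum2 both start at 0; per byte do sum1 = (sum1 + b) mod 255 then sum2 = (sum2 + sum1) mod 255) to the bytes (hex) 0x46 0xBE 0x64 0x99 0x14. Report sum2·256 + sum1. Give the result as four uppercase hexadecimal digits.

CE17

Running sums (mod 255):
  after byte 0 (0x46): sum1=70, sum2=70
  after byte 1 (0xBE): sum1=5, sum2=75
  after byte 2 (0x64): sum1=105, sum2=180
  after byte 3 (0x99): sum1=3, sum2=183
  after byte 4 (0x14): sum1=23, sum2=206
Checksum = sum2·256 + sum1 = 206·256 + 23 = 52759 = 0xCE17.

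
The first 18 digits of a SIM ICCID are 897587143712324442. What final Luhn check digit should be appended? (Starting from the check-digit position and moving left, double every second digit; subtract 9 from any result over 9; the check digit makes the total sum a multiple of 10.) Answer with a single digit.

3

Partial digits right→left: 2 4 4 4 2 3 2 1 7 3 4 1 7 8 5 7 9 8
Double every second digit counting from the check-digit position (so the 1st, 3rd, 5th, ... of the partial from the right).
  doubled (with −9 where >9): 4 8 4 4 5 8 5 1 9 → sum 48
  kept as-is: 4 4 3 1 3 1 8 7 8 → sum 39
Total = 48 + 39 = 87.
Check digit = (10 − (87 mod 10)) mod 10 = 3.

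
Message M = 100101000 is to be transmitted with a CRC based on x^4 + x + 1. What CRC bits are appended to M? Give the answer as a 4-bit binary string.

Append 4 zeros: 1001010000000. Divide by 10011 (XOR where the leading bit is 1):
  pos 0: 10010 XOR 10011 = 00001
  pos 4: 11000 XOR 10011 = 01011
  pos 5: 10110 XOR 10011 = 00101
  pos 7: 10100 XOR 10011 = 00111
Remainder (last 4 bits) = 1110. This is the CRC / FCS.

1110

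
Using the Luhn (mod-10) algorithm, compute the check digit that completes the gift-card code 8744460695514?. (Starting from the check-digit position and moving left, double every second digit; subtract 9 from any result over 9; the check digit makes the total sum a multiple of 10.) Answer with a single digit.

0

Partial digits right→left: 4 1 5 5 9 6 0 6 4 4 4 7 8
Double every second digit counting from the check-digit position (so the 1st, 3rd, 5th, ... of the partial from the right).
  doubled (with −9 where >9): 8 1 9 0 8 8 7 → sum 41
  kept as-is: 1 5 6 6 4 7 → sum 29
Total = 41 + 29 = 70.
Check digit = (10 − (70 mod 10)) mod 10 = 0.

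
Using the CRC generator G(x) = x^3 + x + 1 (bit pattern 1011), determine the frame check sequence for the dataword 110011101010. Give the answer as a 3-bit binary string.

Append 3 zeros: 110011101010000. Divide by 1011 (XOR where the leading bit is 1):
  pos 0: 1100 XOR 1011 = 0111
  pos 1: 1111 XOR 1011 = 0100
  pos 2: 1001 XOR 1011 = 0010
  pos 4: 1010 XOR 1011 = 0001
  pos 7: 1101 XOR 1011 = 0110
  pos 8: 1100 XOR 1011 = 0111
  pos 9: 1110 XOR 1011 = 0101
  pos 10: 1010 XOR 1011 = 0001
Remainder (last 3 bits) = 010. This is the CRC / FCS.

010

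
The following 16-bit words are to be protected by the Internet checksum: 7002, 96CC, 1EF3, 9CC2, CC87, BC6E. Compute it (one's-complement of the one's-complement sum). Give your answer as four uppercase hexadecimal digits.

B484

One's-complement addition (fold any carry out of bit 15 back into bit 0):
  0x7002 + 0x96CC = 0x106CE → wrap carry → 0x06CF
  0x06CF + 0x1EF3 = 0x025C2
  0x25C2 + 0x9CC2 = 0x0C284
  0xC284 + 0xCC87 = 0x18F0B → wrap carry → 0x8F0C
  0x8F0C + 0xBC6E = 0x14B7A → wrap carry → 0x4B7B
One's-complement sum = 0x4B7B.
Checksum = ~0x4B7B & 0xFFFF = 0xB484.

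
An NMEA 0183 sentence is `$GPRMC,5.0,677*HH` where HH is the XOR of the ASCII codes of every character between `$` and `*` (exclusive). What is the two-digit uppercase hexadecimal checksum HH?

56

XOR the ASCII codes of the payload characters:
  'G' = 0x47 → acc = 0x47
  'P' = 0x50 → acc = 0x17
  'R' = 0x52 → acc = 0x45
  'M' = 0x4D → acc = 0x08
  'C' = 0x43 → acc = 0x4B
  ',' = 0x2C → acc = 0x67
  '5' = 0x35 → acc = 0x52
  '.' = 0x2E → acc = 0x7C
  '0' = 0x30 → acc = 0x4C
  ',' = 0x2C → acc = 0x60
  '6' = 0x36 → acc = 0x56
  '7' = 0x37 → acc = 0x61
  '7' = 0x37 → acc = 0x56
Checksum = 0x56.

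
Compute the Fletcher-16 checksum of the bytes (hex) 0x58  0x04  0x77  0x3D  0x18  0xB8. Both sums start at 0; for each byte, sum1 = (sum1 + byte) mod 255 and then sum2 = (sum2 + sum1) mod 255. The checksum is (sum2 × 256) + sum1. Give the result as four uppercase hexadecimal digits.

Running sums (mod 255):
  after byte 0 (0x58): sum1=88, sum2=88
  after byte 1 (0x04): sum1=92, sum2=180
  after byte 2 (0x77): sum1=211, sum2=136
  after byte 3 (0x3D): sum1=17, sum2=153
  after byte 4 (0x18): sum1=41, sum2=194
  after byte 5 (0xB8): sum1=225, sum2=164
Checksum = sum2·256 + sum1 = 164·256 + 225 = 42209 = 0xA4E1.

A4E1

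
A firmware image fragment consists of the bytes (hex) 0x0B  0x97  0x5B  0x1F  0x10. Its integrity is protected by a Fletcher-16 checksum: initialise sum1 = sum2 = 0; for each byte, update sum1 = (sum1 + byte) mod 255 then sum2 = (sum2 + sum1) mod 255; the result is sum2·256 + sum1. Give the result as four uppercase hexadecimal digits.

F52D

Running sums (mod 255):
  after byte 0 (0x0B): sum1=11, sum2=11
  after byte 1 (0x97): sum1=162, sum2=173
  after byte 2 (0x5B): sum1=253, sum2=171
  after byte 3 (0x1F): sum1=29, sum2=200
  after byte 4 (0x10): sum1=45, sum2=245
Checksum = sum2·256 + sum1 = 245·256 + 45 = 62765 = 0xF52D.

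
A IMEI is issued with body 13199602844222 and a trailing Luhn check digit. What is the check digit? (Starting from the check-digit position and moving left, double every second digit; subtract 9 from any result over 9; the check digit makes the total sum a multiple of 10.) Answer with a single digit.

7

Partial digits right→left: 2 2 2 4 4 8 2 0 6 9 9 1 3 1
Double every second digit counting from the check-digit position (so the 1st, 3rd, 5th, ... of the partial from the right).
  doubled (with −9 where >9): 4 4 8 4 3 9 6 → sum 38
  kept as-is: 2 4 8 0 9 1 1 → sum 25
Total = 38 + 25 = 63.
Check digit = (10 − (63 mod 10)) mod 10 = 7.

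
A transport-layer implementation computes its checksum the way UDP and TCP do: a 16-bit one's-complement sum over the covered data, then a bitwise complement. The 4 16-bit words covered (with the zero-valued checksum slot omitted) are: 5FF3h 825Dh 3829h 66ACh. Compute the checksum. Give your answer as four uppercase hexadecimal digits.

One's-complement addition (fold any carry out of bit 15 back into bit 0):
  0x5FF3 + 0x825D = 0x0E250
  0xE250 + 0x3829 = 0x11A79 → wrap carry → 0x1A7A
  0x1A7A + 0x66AC = 0x08126
One's-complement sum = 0x8126.
Checksum = ~0x8126 & 0xFFFF = 0x7ED9.

7ED9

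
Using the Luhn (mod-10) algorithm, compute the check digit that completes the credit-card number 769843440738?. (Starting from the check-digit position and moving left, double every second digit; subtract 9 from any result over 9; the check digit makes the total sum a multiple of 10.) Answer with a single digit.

7

Partial digits right→left: 8 3 7 0 4 4 3 4 8 9 6 7
Double every second digit counting from the check-digit position (so the 1st, 3rd, 5th, ... of the partial from the right).
  doubled (with −9 where >9): 7 5 8 6 7 3 → sum 36
  kept as-is: 3 0 4 4 9 7 → sum 27
Total = 36 + 27 = 63.
Check digit = (10 − (63 mod 10)) mod 10 = 7.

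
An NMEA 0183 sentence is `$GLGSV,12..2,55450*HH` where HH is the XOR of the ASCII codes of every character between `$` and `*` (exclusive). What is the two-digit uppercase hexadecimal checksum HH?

49

XOR the ASCII codes of the payload characters:
  'G' = 0x47 → acc = 0x47
  'L' = 0x4C → acc = 0x0B
  'G' = 0x47 → acc = 0x4C
  'S' = 0x53 → acc = 0x1F
  'V' = 0x56 → acc = 0x49
  ',' = 0x2C → acc = 0x65
  '1' = 0x31 → acc = 0x54
  '2' = 0x32 → acc = 0x66
  '.' = 0x2E → acc = 0x48
  '.' = 0x2E → acc = 0x66
  '2' = 0x32 → acc = 0x54
  ',' = 0x2C → acc = 0x78
  '5' = 0x35 → acc = 0x4D
  '5' = 0x35 → acc = 0x78
  '4' = 0x34 → acc = 0x4C
  '5' = 0x35 → acc = 0x79
  '0' = 0x30 → acc = 0x49
Checksum = 0x49.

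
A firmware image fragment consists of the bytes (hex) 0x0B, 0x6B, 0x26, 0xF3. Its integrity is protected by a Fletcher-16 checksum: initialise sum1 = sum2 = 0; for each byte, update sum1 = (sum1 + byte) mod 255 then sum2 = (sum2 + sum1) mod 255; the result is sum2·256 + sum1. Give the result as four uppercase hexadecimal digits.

AE90

Running sums (mod 255):
  after byte 0 (0x0B): sum1=11, sum2=11
  after byte 1 (0x6B): sum1=118, sum2=129
  after byte 2 (0x26): sum1=156, sum2=30
  after byte 3 (0xF3): sum1=144, sum2=174
Checksum = sum2·256 + sum1 = 174·256 + 144 = 44688 = 0xAE90.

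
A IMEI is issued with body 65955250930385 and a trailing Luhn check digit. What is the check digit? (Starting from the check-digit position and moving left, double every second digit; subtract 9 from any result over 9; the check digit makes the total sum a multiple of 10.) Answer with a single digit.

Partial digits right→left: 5 8 3 0 3 9 0 5 2 5 5 9 5 6
Double every second digit counting from the check-digit position (so the 1st, 3rd, 5th, ... of the partial from the right).
  doubled (with −9 where >9): 1 6 6 0 4 1 1 → sum 19
  kept as-is: 8 0 9 5 5 9 6 → sum 42
Total = 19 + 42 = 61.
Check digit = (10 − (61 mod 10)) mod 10 = 9.

9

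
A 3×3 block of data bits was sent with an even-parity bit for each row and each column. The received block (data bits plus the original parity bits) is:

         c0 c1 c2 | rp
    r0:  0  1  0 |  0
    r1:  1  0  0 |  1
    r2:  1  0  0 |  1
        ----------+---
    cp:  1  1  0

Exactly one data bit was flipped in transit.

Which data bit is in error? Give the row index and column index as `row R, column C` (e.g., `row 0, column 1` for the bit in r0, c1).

row 0, column 0

Recompute each row's even parity and compare to rp:
  r0: data parity 1, sent rp 0 → mismatch
  r1: data parity 1, sent rp 1 → ok
  r2: data parity 1, sent rp 1 → ok
Recompute each column's even parity and compare to cp:
  c0: data parity 0, sent cp 1 → mismatch
  c1: data parity 1, sent cp 1 → ok
  c2: data parity 0, sent cp 0 → ok
Exactly one row (r0) and one column (c0) fail → the flipped bit is at their intersection.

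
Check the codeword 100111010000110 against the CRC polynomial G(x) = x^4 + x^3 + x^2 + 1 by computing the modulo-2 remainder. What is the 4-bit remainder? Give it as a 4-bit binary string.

Modulo-2 division of 100111010000110 by 11101:
  pos 0: 10011 XOR 11101 = 01110
  pos 1: 11101 XOR 11101 = 00000
  pos 7: 10000 XOR 11101 = 01101
  pos 8: 11011 XOR 11101 = 00110
  pos 10: 11010 XOR 11101 = 00111
Remainder = 0111 (nonzero — an error is detected).

0111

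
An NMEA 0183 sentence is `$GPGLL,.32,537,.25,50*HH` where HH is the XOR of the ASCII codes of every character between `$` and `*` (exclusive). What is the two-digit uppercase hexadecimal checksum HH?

62

XOR the ASCII codes of the payload characters:
  'G' = 0x47 → acc = 0x47
  'P' = 0x50 → acc = 0x17
  'G' = 0x47 → acc = 0x50
  'L' = 0x4C → acc = 0x1C
  'L' = 0x4C → acc = 0x50
  ',' = 0x2C → acc = 0x7C
  '.' = 0x2E → acc = 0x52
  '3' = 0x33 → acc = 0x61
  '2' = 0x32 → acc = 0x53
  ',' = 0x2C → acc = 0x7F
  '5' = 0x35 → acc = 0x4A
  '3' = 0x33 → acc = 0x79
  '7' = 0x37 → acc = 0x4E
  ',' = 0x2C → acc = 0x62
  '.' = 0x2E → acc = 0x4C
  '2' = 0x32 → acc = 0x7E
  '5' = 0x35 → acc = 0x4B
  ',' = 0x2C → acc = 0x67
  '5' = 0x35 → acc = 0x52
  '0' = 0x30 → acc = 0x62
Checksum = 0x62.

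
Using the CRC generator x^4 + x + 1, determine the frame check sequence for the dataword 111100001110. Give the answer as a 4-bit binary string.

1011

Append 4 zeros: 1111000011100000. Divide by 10011 (XOR where the leading bit is 1):
  pos 0: 11110 XOR 10011 = 01101
  pos 1: 11010 XOR 10011 = 01001
  pos 2: 10010 XOR 10011 = 00001
  pos 6: 10111 XOR 10011 = 00100
  pos 8: 10000 XOR 10011 = 00011
  pos 11: 11000 XOR 10011 = 01011
Remainder (last 4 bits) = 1011. This is the CRC / FCS.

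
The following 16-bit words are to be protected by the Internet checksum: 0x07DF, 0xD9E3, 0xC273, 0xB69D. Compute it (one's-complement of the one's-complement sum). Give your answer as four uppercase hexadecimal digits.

A52B

One's-complement addition (fold any carry out of bit 15 back into bit 0):
  0x07DF + 0xD9E3 = 0x0E1C2
  0xE1C2 + 0xC273 = 0x1A435 → wrap carry → 0xA436
  0xA436 + 0xB69D = 0x15AD3 → wrap carry → 0x5AD4
One's-complement sum = 0x5AD4.
Checksum = ~0x5AD4 & 0xFFFF = 0xA52B.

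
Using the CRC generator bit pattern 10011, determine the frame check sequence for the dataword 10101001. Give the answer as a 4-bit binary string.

1100

Append 4 zeros: 101010010000. Divide by 10011 (XOR where the leading bit is 1):
  pos 0: 10101 XOR 10011 = 00110
  pos 2: 11000 XOR 10011 = 01011
  pos 3: 10111 XOR 10011 = 00100
  pos 5: 10000 XOR 10011 = 00011
Remainder (last 4 bits) = 1100. This is the CRC / FCS.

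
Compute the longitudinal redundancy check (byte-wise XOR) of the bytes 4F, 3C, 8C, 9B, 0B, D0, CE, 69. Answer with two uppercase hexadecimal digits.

18

XOR the bytes together:
  start with 0x4F
  0x4F ⊕ 0x3C = 0x73
  0x73 ⊕ 0x8C = 0xFF
  0xFF ⊕ 0x9B = 0x64
  0x64 ⊕ 0x0B = 0x6F
  0x6F ⊕ 0xD0 = 0xBF
  0xBF ⊕ 0xCE = 0x71
  0x71 ⊕ 0x69 = 0x18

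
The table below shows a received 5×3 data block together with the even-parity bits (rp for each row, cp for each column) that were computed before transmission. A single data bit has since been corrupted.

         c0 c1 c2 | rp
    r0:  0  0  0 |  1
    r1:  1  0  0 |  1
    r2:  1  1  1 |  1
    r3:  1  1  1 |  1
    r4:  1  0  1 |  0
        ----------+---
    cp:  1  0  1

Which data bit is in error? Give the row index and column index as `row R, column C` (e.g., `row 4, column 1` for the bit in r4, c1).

row 0, column 0

Recompute each row's even parity and compare to rp:
  r0: data parity 0, sent rp 1 → mismatch
  r1: data parity 1, sent rp 1 → ok
  r2: data parity 1, sent rp 1 → ok
  r3: data parity 1, sent rp 1 → ok
  r4: data parity 0, sent rp 0 → ok
Recompute each column's even parity and compare to cp:
  c0: data parity 0, sent cp 1 → mismatch
  c1: data parity 0, sent cp 0 → ok
  c2: data parity 1, sent cp 1 → ok
Exactly one row (r0) and one column (c0) fail → the flipped bit is at their intersection.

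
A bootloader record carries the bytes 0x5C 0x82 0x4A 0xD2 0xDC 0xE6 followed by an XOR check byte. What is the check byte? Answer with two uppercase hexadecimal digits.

XOR the bytes together:
  start with 0x5C
  0x5C ⊕ 0x82 = 0xDE
  0xDE ⊕ 0x4A = 0x94
  0x94 ⊕ 0xD2 = 0x46
  0x46 ⊕ 0xDC = 0x9A
  0x9A ⊕ 0xE6 = 0x7C

7C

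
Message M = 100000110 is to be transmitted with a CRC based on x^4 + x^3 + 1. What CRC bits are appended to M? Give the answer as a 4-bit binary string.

0111

Append 4 zeros: 1000001100000. Divide by 11001 (XOR where the leading bit is 1):
  pos 0: 10000 XOR 11001 = 01001
  pos 1: 10010 XOR 11001 = 01011
  pos 2: 10111 XOR 11001 = 01110
  pos 3: 11101 XOR 11001 = 00100
  pos 5: 10000 XOR 11001 = 01001
  pos 6: 10010 XOR 11001 = 01011
  pos 7: 10110 XOR 11001 = 01111
  pos 8: 11110 XOR 11001 = 00111
Remainder (last 4 bits) = 0111. This is the CRC / FCS.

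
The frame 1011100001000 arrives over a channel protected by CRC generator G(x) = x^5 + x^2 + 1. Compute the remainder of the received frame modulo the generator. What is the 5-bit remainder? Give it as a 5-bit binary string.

Modulo-2 division of 1011100001000 by 100101:
  pos 0: 101110 XOR 100101 = 001011
  pos 2: 101100 XOR 100101 = 001001
  pos 4: 100101 XOR 100101 = 000000
Remainder = 00000 (zero — the frame passes the CRC check).

00000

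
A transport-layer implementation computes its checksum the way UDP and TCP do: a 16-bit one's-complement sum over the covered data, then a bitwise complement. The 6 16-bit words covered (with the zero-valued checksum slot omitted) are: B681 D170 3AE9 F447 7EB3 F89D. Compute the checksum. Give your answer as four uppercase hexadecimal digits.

D18A

One's-complement addition (fold any carry out of bit 15 back into bit 0):
  0xB681 + 0xD170 = 0x187F1 → wrap carry → 0x87F2
  0x87F2 + 0x3AE9 = 0x0C2DB
  0xC2DB + 0xF447 = 0x1B722 → wrap carry → 0xB723
  0xB723 + 0x7EB3 = 0x135D6 → wrap carry → 0x35D7
  0x35D7 + 0xF89D = 0x12E74 → wrap carry → 0x2E75
One's-complement sum = 0x2E75.
Checksum = ~0x2E75 & 0xFFFF = 0xD18A.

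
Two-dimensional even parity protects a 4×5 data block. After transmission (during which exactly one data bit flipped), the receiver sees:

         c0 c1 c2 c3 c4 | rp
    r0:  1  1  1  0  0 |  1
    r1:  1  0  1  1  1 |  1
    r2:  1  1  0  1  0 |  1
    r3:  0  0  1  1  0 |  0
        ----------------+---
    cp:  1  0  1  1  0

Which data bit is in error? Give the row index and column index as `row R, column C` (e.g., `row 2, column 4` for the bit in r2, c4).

row 1, column 4

Recompute each row's even parity and compare to rp:
  r0: data parity 1, sent rp 1 → ok
  r1: data parity 0, sent rp 1 → mismatch
  r2: data parity 1, sent rp 1 → ok
  r3: data parity 0, sent rp 0 → ok
Recompute each column's even parity and compare to cp:
  c0: data parity 1, sent cp 1 → ok
  c1: data parity 0, sent cp 0 → ok
  c2: data parity 1, sent cp 1 → ok
  c3: data parity 1, sent cp 1 → ok
  c4: data parity 1, sent cp 0 → mismatch
Exactly one row (r1) and one column (c4) fail → the flipped bit is at their intersection.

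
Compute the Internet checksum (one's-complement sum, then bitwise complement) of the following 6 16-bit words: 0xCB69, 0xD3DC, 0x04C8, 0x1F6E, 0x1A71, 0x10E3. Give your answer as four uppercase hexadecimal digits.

One's-complement addition (fold any carry out of bit 15 back into bit 0):
  0xCB69 + 0xD3DC = 0x19F45 → wrap carry → 0x9F46
  0x9F46 + 0x04C8 = 0x0A40E
  0xA40E + 0x1F6E = 0x0C37C
  0xC37C + 0x1A71 = 0x0DDED
  0xDDED + 0x10E3 = 0x0EED0
One's-complement sum = 0xEED0.
Checksum = ~0xEED0 & 0xFFFF = 0x112F.

112F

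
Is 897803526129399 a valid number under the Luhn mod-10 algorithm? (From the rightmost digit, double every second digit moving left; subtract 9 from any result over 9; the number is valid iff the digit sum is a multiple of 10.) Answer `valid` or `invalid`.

invalid

From the right, keep odd positions and double even positions (subtract 9 from any doubled value over 9):
  doubled (positions 2,4,...): 9 9 2 4 6 7 9 → sum 46
  kept (positions 1,3,...): 9 3 2 6 5 0 7 8 → sum 40
Total = 86.
86 mod 10 = 6, so the number is invalid.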